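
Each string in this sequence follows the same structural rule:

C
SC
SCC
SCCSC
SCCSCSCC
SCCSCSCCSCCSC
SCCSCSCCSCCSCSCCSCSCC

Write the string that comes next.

SCCSCSCCSCCSCSCCSCSCCSCCSCSCCSCCSC

Each term (from the third on) is the previous term followed by the one before it: term 3 = SC·C = SCC.
So term 8 is SCCSCSCCSCCSCSCCSCSCC·SCCSCSCCSCCSC.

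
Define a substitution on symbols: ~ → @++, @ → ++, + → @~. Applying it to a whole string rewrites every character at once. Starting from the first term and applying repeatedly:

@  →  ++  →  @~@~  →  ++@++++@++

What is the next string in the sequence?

Rewriting each symbol of ++@++++@++: +→@~, +→@~, @→++, +→@~, +→@~, +→@~, +→@~, @→++, +→@~, +→@~, which concatenates to @~ @~ ++ @~ @~ @~ @~ ++ @~ @~.

@~@~++@~@~@~@~++@~@~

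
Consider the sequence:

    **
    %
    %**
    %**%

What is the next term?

From term 3 onward, concatenate the last term with the second-to-last: %·** = %**, %**·% = %**%, …
Continuing: %**% · %** gives term 5.

%**%%**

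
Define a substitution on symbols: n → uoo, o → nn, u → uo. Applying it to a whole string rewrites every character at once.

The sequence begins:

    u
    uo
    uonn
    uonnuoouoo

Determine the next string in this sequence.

uonnuoouoouonnnnuonnnn

Apply φ to uonnuoouoo symbol by symbol: u→uo, o→nn, n→uoo, n→uoo, u→uo, o→nn, o→nn, u→uo, o→nn, o→nn; joined: uo nn uoo uoo uo nn nn uo nn nn.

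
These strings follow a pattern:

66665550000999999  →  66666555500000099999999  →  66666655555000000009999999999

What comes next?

66666665555550000000000999999999999

Reading off run lengths: 6 runs 4, 5, 6; 5 runs 3, 4, 5; 0 runs 4, 6, 8; 9 runs 6, 8, 10 — each is linear in n, where the shown terms are n = 2, 3, 4.
At n = 5 the blocks have lengths 7, 6, 10, 12.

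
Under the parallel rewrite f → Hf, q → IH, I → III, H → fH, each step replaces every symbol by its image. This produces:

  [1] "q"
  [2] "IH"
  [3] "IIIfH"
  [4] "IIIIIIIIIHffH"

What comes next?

IIIIIIIIIIIIIIIIIIIIIIIIIIIfHHfHffH

φ(IIIIIIIIIHffH) expands symbol-by-symbol to III III III III III III III III III fH Hf Hf fH; joining the 13 pieces gives the next term.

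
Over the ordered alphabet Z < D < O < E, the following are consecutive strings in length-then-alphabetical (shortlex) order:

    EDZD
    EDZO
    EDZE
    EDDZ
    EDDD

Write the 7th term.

EDDE

Continuing the enumeration 2 steps past EDDD: EDDD → EDDO → (answer).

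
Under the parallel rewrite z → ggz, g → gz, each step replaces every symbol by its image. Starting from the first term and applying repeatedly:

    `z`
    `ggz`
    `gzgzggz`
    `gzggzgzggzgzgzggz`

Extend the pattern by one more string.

Replace each of the 17 characters of gzggzgzggzgzgzggz in place — gz ggz gz gz ggz gz ggz gz gz ggz gz ggz gz ggz gz gz ggz — and concatenate.

gzggzgzgzggzgzggzgzgzggzgzggzgzggzgzgzggz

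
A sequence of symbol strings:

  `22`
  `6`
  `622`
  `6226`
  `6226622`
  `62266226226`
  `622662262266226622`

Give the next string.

62266226226622662262266226226

From term 3 onward, concatenate the last term with the second-to-last: 6·22 = 622, 622·6 = 6226, …
The next term joins 622662262266226622 and 62266226226.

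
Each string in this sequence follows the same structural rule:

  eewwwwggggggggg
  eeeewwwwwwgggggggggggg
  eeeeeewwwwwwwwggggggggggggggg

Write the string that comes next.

eeeeeeeewwwwwwwwwwgggggggggggggggggg

Term n consists of 2n-2 e's, followed by 2n w's, followed by 3n+3 g's, where the shown terms are n = 2, 3, 4.
For the next term, n = 5, so the run lengths are 8, 10, 18.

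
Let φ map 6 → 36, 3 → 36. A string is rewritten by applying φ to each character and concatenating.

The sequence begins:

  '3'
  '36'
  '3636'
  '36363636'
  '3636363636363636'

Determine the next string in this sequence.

36363636363636363636363636363636

φ(3636363636363636) expands symbol-by-symbol to 36 36 36 36 36 36 36 36 36 36 36 36 36 36 36 36; joining the 16 pieces gives the next term.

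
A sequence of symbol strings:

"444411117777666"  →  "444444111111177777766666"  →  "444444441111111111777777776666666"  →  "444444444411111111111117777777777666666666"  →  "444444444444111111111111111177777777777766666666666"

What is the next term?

444444444444441111111111111111111777777777777776666666666666

Reading off run lengths: 4 runs 4, 6, 8, 10, 12; 1 runs 4, 7, 10, 13, 16; 7 runs 4, 6, 8, 10, 12; 6 runs 3, 5, 7, 9, 11 — each is linear in n (n = 1, 2, …).
At n = 6 the blocks have lengths 14, 19, 14, 13.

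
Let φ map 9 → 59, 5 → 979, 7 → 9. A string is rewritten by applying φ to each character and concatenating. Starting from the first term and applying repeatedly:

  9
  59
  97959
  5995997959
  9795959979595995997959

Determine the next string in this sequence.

φ(9795959979595995997959) expands symbol-by-symbol to 59 9 59 979 59 979 59 59 9 59 979 59 979 59 59 979 59 59 9 59 979 59; joining the 22 pieces gives the next term.

59959979599795959959979599795959979595995997959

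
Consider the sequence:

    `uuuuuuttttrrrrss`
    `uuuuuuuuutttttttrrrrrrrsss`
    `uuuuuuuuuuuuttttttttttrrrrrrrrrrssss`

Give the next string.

Term n consists of 3n u's, followed by 3n-2 t's, followed by 3n-2 r's, followed by n s's, where the shown terms are n = 2, 3, 4.
For the next term, n = 5, so the run lengths are 15, 13, 13, 5.

uuuuuuuuuuuuuuutttttttttttttrrrrrrrrrrrrrsssss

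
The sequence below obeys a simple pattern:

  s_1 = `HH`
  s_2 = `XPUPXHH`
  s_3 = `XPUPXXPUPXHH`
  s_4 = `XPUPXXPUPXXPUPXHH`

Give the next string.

The strings grow by a fixed prefix XPUPX each time.
Applying this once more to XPUPXXPUPXXPUPXHH:

XPUPXXPUPXXPUPXXPUPXHH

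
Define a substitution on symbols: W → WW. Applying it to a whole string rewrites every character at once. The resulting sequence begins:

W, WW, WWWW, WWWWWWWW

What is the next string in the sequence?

Rewriting each symbol of WWWWWWWW: W→WW, W→WW, W→WW, W→WW, W→WW, W→WW, W→WW, W→WW, which concatenates to WW WW WW WW WW WW WW WW.

WWWWWWWWWWWWWWWW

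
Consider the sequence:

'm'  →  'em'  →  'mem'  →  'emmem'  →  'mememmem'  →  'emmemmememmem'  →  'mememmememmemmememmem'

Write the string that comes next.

emmemmememmemmememmememmemmememmem

Each term (from the third on) is the two preceding terms concatenated in order: term 3 = m·em = mem.
Continuing: emmemmememmem · mememmememmemmememmem gives term 8.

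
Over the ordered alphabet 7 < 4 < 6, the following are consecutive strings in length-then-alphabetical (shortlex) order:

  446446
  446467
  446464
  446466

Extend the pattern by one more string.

446677

The successor of 446466 increments the rightmost position that isn't already 6 and resets every position after it to 7.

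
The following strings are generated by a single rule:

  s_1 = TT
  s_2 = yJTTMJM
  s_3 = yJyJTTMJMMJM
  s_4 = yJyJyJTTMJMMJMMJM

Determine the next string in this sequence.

yJyJyJyJTTMJMMJMMJMMJM

Every step adds yJ to the front and MJM to the end of the previous string.
So the next term is yJ·yJyJyJTTMJMMJMMJM·MJM.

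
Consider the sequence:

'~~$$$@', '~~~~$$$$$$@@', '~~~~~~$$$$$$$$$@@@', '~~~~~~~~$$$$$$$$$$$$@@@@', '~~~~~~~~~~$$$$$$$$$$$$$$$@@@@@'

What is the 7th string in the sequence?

~~~~~~~~~~~~~~$$$$$$$$$$$$$$$$$$$$$@@@@@@@

Reading off run lengths: ~ runs 2, 4, 6, 8, 10; $ runs 3, 6, 9, 12, 15; @ runs 1, 2, 3, 4, 5 — each is linear in n (n = 1, 2, …).
Setting n = 7 gives 14, 21, 7 characters in each block.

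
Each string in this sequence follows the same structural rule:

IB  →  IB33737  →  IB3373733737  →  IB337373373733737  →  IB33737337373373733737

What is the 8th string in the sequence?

Every step adds 33737 to the end: s(k+1) = s(k)·33737.
From IB33737337373373733737, 3 further steps: IB33737337373373733737 → IB3373733737337373373733737 → IB337373373733737337373373733737 → (answer).

IB33737337373373733737337373373733737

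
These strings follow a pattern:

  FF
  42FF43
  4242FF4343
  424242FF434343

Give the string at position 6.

Every step adds 42 to the front and 43 to the end of the previous string.
From 424242FF434343, 2 further steps: 424242FF434343 → 42424242FF43434343 → (answer).

4242424242FF4343434343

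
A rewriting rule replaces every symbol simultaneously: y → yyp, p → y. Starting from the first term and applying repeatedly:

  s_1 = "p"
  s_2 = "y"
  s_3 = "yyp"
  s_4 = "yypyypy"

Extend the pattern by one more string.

Apply φ to yypyypy symbol by symbol: y→yyp, y→yyp, p→y, y→yyp, y→yyp, p→y, y→yyp; joined: yyp yyp y yyp yyp y yyp.

yypyypyyypyypyyyp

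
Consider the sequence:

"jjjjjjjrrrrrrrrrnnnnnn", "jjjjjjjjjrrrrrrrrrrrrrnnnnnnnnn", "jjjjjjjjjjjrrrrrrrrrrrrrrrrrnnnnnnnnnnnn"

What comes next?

The n-th term is 2n+3 j's then 4n+1 r's then 3n n's, where the shown terms are n = 2, 3, 4.
For the next term, n = 5, so the run lengths are 13, 21, 15.

jjjjjjjjjjjjjrrrrrrrrrrrrrrrrrrrrrnnnnnnnnnnnnnnn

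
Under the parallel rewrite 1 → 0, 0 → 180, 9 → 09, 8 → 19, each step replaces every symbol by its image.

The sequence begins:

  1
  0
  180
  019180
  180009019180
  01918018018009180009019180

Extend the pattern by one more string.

Rewriting the 26 symbols of 01918018018009180009019180 one by one yields 180 0 09 0 19 180 0 19 180 0 19 180 180 09 0 19 180 180 180 09 180 0 09 0 19 180; concatenated:

1800090191800191800191801800901918018018009180009019180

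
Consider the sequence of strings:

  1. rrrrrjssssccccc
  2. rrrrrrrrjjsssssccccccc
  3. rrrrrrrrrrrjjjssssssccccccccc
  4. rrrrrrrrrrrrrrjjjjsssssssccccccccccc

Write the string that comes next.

The n-th term is 3n-1 r's then n-1 j's then n+2 s's then 2n+1 c's, where the shown terms are n = 2, 3, 4, 5.
Setting n = 6 gives 17, 5, 8, 13 characters in each block.

rrrrrrrrrrrrrrrrrjjjjjssssssssccccccccccccc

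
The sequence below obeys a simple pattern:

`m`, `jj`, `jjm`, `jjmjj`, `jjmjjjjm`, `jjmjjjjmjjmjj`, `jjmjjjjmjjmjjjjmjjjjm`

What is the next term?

From term 3 onward, concatenate the last term with the second-to-last: jj·m = jjm, jjm·jj = jjmjj, …
Continuing: jjmjjjjmjjmjjjjmjjjjm · jjmjjjjmjjmjj gives term 8.

jjmjjjjmjjmjjjjmjjjjmjjmjjjjmjjmjj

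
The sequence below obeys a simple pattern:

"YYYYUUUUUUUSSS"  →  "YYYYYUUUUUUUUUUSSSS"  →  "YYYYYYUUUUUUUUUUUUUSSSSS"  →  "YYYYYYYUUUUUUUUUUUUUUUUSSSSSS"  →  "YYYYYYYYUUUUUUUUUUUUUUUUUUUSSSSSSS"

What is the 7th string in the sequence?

Reading off run lengths: Y runs 4, 5, 6, 7, 8; U runs 7, 10, 13, 16, 19; S runs 3, 4, 5, 6, 7 — each is linear in n, where the shown terms are n = 2, 3, 4, 5, 6.
For term 7, n = 8, so the run lengths are 10, 25, 9.

YYYYYYYYYYUUUUUUUUUUUUUUUUUUUUUUUUUSSSSSSSSS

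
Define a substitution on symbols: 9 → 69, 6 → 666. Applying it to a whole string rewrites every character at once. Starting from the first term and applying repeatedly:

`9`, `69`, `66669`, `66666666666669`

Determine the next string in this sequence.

66666666666666666666666666666666666666669

Replace each of the 14 characters of 66666666666669 in place — 666 666 666 666 666 666 666 666 666 666 666 666 666 69 — and concatenate.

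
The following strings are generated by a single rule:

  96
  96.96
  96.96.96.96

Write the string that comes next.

96.96.96.96.96.96.96.96

Every step duplicates the string with '.' between the halves.
So the next term is two copies of 96.96.96.96 with '.' between the halves.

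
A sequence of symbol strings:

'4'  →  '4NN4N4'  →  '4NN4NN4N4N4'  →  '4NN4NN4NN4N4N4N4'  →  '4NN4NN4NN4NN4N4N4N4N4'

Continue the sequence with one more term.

Each term wraps the previous one in 4NN on the left and N4 on the right.
So the next term is 4NN·4NN4NN4NN4NN4N4N4N4N4·N4.

4NN4NN4NN4NN4NN4N4N4N4N4N4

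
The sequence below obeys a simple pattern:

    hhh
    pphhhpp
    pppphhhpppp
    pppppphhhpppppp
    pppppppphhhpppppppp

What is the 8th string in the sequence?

pppppppppppppphhhpppppppppppppp

Every step adds pp to the front and pp to the end of the previous string.
From pppppppphhhpppppppp, 3 further steps: pppppppphhhpppppppp → pppppppppphhhpppppppppp → pppppppppppphhhpppppppppppp → (answer).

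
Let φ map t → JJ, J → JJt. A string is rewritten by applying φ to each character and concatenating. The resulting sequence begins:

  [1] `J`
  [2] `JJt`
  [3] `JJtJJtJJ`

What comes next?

JJtJJtJJJJtJJtJJJJtJJt

Expanding JJtJJtJJ: J→JJt, J→JJt, t→JJ, J→JJt, J→JJt, t→JJ, J→JJt, J→JJt. Concatenated: JJt JJt JJ JJt JJt JJ JJt JJt.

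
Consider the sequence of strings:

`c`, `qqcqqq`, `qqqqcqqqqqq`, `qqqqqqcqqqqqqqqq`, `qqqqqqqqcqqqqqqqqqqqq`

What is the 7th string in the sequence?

qqqqqqqqqqqqcqqqqqqqqqqqqqqqqqq

Each term wraps the previous one in qq on the left and qqq on the right.
From qqqqqqqqcqqqqqqqqqqqq, 2 further steps: qqqqqqqqcqqqqqqqqqqqq → qqqqqqqqqqcqqqqqqqqqqqqqqq → (answer).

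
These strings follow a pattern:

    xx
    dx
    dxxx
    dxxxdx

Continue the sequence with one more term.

dxxxdxdxxx

Each term (from the third on) is the previous term followed by the one before it: term 3 = dx·xx = dxxx.
The next term joins dxxxdx and dxxx.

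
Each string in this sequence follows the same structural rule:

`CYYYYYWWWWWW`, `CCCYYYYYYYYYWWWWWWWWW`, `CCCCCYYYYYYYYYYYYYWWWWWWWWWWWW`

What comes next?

CCCCCCCYYYYYYYYYYYYYYYYYWWWWWWWWWWWWWWW

Each string has the form C^{2n-1} Y^{4n+1} W^{3n+3} (n = 1, 2, …).
At n = 4 the blocks have lengths 7, 17, 15.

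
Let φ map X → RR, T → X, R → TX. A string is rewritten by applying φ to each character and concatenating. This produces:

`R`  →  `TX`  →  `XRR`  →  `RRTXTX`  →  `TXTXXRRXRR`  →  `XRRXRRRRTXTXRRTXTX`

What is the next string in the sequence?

RRTXTXRRTXTXTXTXXRRXRRTXTXXRRXRR

Replace each of the 18 characters of XRRXRRRRTXTXRRTXTX in place — RR TX TX RR TX TX TX TX X RR X RR TX TX X RR X RR — and concatenate.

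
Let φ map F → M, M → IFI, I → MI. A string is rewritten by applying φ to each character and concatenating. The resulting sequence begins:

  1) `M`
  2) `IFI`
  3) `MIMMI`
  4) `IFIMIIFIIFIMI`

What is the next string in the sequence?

Applying the rule to each of the 13 symbols of IFIMIIFIIFIMI gives the pieces MI M MI IFI MI MI M MI MI M MI IFI MI, which concatenate to the answer.

MIMMIIFIMIMIMMIMIMMIIFIMI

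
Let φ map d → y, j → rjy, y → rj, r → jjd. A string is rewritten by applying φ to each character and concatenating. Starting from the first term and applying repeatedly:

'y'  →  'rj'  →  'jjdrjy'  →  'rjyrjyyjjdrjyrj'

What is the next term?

Rewriting the 15 symbols of rjyrjyyjjdrjyrj one by one yields jjd rjy rj jjd rjy rj rj rjy rjy y jjd rjy rj jjd rjy; concatenated:

jjdrjyrjjjdrjyrjrjrjyrjyyjjdrjyrjjjdrjy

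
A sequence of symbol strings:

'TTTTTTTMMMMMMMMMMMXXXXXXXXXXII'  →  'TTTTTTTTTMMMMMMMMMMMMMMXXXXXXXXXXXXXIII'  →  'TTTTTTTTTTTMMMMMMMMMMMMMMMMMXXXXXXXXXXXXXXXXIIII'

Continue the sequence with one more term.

Each string has the form T^{2n+1} M^{3n+2} X^{3n+1} I^{n-1}, where the shown terms are n = 3, 4, 5.
For the next term, n = 6, so the run lengths are 13, 20, 19, 5.

TTTTTTTTTTTTTMMMMMMMMMMMMMMMMMMMMXXXXXXXXXXXXXXXXXXXIIIII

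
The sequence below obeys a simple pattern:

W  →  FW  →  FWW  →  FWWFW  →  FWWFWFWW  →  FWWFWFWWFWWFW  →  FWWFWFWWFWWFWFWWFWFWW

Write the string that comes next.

FWWFWFWWFWWFWFWWFWFWWFWWFWFWWFWWFW

Each term (from the third on) is the previous term followed by the one before it: term 3 = FW·W = FWW.
The next term joins FWWFWFWWFWWFWFWWFWFWW and FWWFWFWWFWWFW.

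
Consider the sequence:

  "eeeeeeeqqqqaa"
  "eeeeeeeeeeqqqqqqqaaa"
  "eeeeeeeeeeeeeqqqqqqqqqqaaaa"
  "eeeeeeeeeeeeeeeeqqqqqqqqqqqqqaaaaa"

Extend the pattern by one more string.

eeeeeeeeeeeeeeeeeeeqqqqqqqqqqqqqqqqaaaaaa

Term n consists of 3n+1 e's, followed by 3n-2 q's, followed by n a's, where the shown terms are n = 2, 3, 4, 5.
At n = 6 the blocks have lengths 19, 16, 6.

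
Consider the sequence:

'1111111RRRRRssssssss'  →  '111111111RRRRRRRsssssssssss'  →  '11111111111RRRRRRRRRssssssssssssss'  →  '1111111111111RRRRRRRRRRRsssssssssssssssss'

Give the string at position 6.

The n-th term is 2n+1 1's then 2n-1 R's then 3n-1 s's, where the shown terms are n = 3, 4, 5, 6.
For term 6, n = 8, so the run lengths are 17, 15, 23.

11111111111111111RRRRRRRRRRRRRRRsssssssssssssssssssssss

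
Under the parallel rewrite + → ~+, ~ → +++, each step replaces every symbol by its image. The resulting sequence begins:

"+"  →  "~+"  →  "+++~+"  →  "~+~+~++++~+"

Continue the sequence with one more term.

Apply φ to ~+~+~++++~+ symbol by symbol: ~→+++, +→~+, ~→+++, +→~+, ~→+++, +→~+, +→~+, +→~+, +→~+, ~→+++, +→~+; joined: +++ ~+ +++ ~+ +++ ~+ ~+ ~+ ~+ +++ ~+.

+++~++++~++++~+~+~+~++++~+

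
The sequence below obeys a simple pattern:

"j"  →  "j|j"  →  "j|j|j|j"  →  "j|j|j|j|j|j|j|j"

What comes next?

j|j|j|j|j|j|j|j|j|j|j|j|j|j|j|j

s(k+1) = s(k)·|·s(k) — each term doubles the last with '|' between the halves.
So the next term is two copies of j|j|j|j|j|j|j|j with '|' between the halves.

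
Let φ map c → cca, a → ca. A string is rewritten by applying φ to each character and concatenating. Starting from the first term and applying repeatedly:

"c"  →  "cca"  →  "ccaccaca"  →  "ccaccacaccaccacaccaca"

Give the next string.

ccaccacaccaccacaccacaccaccacaccaccacaccacaccaccacaccaca

Applying the rule to each of the 21 symbols of ccaccacaccaccacaccaca gives the pieces cca cca ca cca cca ca cca ca cca cca ca cca cca ca cca ca cca cca ca cca ca, which concatenate to the answer.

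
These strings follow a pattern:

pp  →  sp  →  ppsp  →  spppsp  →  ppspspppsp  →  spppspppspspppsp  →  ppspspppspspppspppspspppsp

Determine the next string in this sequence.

This is a Fibonacci-style word recurrence s(k) = s(k−2)·s(k−1): e.g. pp·sp = ppsp.
Continuing: spppspppspspppsp · ppspspppspspppspppspspppsp gives term 8.

spppspppspspppspppspspppspspppspppspspppsp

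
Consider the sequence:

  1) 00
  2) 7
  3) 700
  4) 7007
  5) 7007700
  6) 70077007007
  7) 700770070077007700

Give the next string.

This is a Fibonacci-style word recurrence s(k) = s(k−1)·s(k−2): e.g. 7·00 = 700.
The next term joins 700770070077007700 and 70077007007.

70077007007700770070077007007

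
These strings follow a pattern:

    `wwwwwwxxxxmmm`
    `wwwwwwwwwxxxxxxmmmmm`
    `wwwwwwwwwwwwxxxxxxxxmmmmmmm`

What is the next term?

The n-th term is 3n w's then 2n x's then 2n-1 m's, where the shown terms are n = 2, 3, 4.
Setting n = 5 gives 15, 10, 9 characters in each block.

wwwwwwwwwwwwwwwxxxxxxxxxxmmmmmmmmm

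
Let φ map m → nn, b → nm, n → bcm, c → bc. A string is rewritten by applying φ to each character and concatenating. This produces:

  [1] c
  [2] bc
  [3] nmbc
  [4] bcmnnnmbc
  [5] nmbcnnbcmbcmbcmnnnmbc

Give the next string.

Applying the rule to each of the 21 symbols of nmbcnnbcmbcmbcmnnnmbc gives the pieces bcm nn nm bc bcm bcm nm bc nn nm bc nn nm bc nn bcm bcm bcm nn nm bc, which concatenate to the answer.

bcmnnnmbcbcmbcmnmbcnnnmbcnnnmbcnnbcmbcmbcmnnnmbc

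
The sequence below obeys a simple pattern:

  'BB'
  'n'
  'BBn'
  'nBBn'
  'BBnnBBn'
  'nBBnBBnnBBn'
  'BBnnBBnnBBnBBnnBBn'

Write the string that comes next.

nBBnBBnnBBnBBnnBBnnBBnBBnnBBn

From term 3 onward, concatenate the second-to-last term with the last: BB·n = BBn, n·BBn = nBBn, …
So term 8 is nBBnBBnnBBn·BBnnBBnnBBnBBnnBBn.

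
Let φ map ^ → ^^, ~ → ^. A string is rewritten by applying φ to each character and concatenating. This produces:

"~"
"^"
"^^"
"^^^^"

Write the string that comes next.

Rewriting each symbol of ^^^^: ^→^^, ^→^^, ^→^^, ^→^^, which concatenates to ^^ ^^ ^^ ^^.

^^^^^^^^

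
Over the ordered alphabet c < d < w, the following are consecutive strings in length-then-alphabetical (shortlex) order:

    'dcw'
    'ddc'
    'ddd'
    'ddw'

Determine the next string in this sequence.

Find the rightmost character of ddw below w, bump it to the next letter, and reset everything to its right to c.

dwc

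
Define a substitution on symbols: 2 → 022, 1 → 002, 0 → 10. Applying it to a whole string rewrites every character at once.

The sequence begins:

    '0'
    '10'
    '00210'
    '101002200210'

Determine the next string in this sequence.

002100021010022022101002200210

Apply φ to 101002200210 symbol by symbol: 1→002, 0→10, 1→002, 0→10, 0→10, 2→022, 2→022, 0→10, 0→10, 2→022, 1→002, 0→10; joined: 002 10 002 10 10 022 022 10 10 022 002 10.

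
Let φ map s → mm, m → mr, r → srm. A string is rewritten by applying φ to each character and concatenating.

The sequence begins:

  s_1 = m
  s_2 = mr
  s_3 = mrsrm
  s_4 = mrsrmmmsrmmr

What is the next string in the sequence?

Rewriting each symbol of mrsrmmmsrmmr: m→mr, r→srm, s→mm, r→srm, m→mr, m→mr, m→mr, s→mm, r→srm, m→mr, m→mr, r→srm, which concatenates to mr srm mm srm mr mr mr mm srm mr mr srm.

mrsrmmmsrmmrmrmrmmsrmmrmrsrm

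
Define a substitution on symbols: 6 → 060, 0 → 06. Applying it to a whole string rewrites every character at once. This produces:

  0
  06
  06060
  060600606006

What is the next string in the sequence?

06060060600606060060600606060

Rewriting each symbol of 060600606006: 0→06, 6→060, 0→06, 6→060, 0→06, 0→06, 6→060, 0→06, 6→060, 0→06, 0→06, 6→060, which concatenates to 06 060 06 060 06 06 060 06 060 06 06 060.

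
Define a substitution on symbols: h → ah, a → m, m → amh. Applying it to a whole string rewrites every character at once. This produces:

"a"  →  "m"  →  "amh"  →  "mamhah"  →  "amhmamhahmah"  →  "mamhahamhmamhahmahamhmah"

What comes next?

amhmamhahmahmamhahamhmamhahmahamhmahmamhahamhmah

Applying the rule to each of the 24 symbols of mamhahamhmamhahmahamhmah gives the pieces amh m amh ah m ah m amh ah amh m amh ah m ah amh m ah m amh ah amh m ah, which concatenate to the answer.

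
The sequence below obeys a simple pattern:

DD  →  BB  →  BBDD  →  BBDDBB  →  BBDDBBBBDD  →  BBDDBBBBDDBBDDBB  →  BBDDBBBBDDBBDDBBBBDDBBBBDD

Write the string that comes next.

From term 3 onward, concatenate the last term with the second-to-last: BB·DD = BBDD, BBDD·BB = BBDDBB, …
So term 8 is BBDDBBBBDDBBDDBBBBDDBBBBDD·BBDDBBBBDDBBDDBB.

BBDDBBBBDDBBDDBBBBDDBBBBDDBBDDBBBBDDBBDDBB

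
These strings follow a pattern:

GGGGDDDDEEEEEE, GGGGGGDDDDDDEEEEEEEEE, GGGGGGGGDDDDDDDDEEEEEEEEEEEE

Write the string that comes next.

GGGGGGGGGGDDDDDDDDDDEEEEEEEEEEEEEEE

Each string has the form G^{2n} D^{2n} E^{3n}, where the shown terms are n = 2, 3, 4.
At n = 5 the blocks have lengths 10, 10, 15.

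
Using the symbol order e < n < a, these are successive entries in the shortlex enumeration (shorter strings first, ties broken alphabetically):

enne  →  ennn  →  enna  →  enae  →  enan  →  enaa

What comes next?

Find the rightmost character of enaa below a, bump it to the next letter, and reset everything to its right to e.

eaee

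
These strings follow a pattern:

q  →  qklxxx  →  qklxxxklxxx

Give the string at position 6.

qklxxxklxxxklxxxklxxxklxxx

Every step adds klxxx to the end: s(k+1) = s(k)·klxxx.
From qklxxxklxxx, 3 further steps: qklxxxklxxx → qklxxxklxxxklxxx → qklxxxklxxxklxxxklxxx → (answer).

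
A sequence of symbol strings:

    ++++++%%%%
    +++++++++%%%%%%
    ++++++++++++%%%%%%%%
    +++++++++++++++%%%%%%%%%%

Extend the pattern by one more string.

Reading off run lengths: + runs 6, 9, 12, 15; % runs 4, 6, 8, 10 — each is linear in n, where the shown terms are n = 2, 3, 4, 5.
Setting n = 6 gives 18, 12 characters in each block.

++++++++++++++++++%%%%%%%%%%%%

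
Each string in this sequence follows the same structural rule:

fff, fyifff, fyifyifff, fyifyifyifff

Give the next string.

The strings grow by a fixed prefix fyi each time.
Applying this once more to fyifyifyifff:

fyifyifyifyifff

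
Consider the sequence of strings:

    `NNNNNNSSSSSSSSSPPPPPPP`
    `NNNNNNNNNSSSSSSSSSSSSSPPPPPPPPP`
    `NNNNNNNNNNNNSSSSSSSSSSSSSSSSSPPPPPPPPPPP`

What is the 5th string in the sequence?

Term n consists of 3n N's, followed by 4n+1 S's, followed by 2n+3 P's, where the shown terms are n = 2, 3, 4.
Setting n = 6 gives 18, 25, 15 characters in each block.

NNNNNNNNNNNNNNNNNNSSSSSSSSSSSSSSSSSSSSSSSSSPPPPPPPPPPPPPPP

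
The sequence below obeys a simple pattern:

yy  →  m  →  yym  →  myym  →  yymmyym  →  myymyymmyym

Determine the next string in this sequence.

yymmyymmyymyymmyym

This is a Fibonacci-style word recurrence s(k) = s(k−2)·s(k−1): e.g. yy·m = yym.
The next term joins yymmyym and myymyymmyym.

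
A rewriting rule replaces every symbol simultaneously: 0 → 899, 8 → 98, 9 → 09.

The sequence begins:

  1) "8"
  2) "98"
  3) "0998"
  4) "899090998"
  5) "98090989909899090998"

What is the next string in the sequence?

φ(98090989909899090998) expands symbol-by-symbol to 09 98 899 09 899 09 98 09 09 899 09 98 09 09 899 09 899 09 09 98; joining the 20 pieces gives the next term.

099889909899099809098990998090989909899090998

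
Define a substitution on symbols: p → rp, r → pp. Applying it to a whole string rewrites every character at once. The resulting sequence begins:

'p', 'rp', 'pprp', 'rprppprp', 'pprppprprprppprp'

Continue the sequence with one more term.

Applying the rule to each of the 16 symbols of pprppprprprppprp gives the pieces rp rp pp rp rp rp pp rp pp rp pp rp rp rp pp rp, which concatenate to the answer.

rprppprprprppprppprppprprprppprp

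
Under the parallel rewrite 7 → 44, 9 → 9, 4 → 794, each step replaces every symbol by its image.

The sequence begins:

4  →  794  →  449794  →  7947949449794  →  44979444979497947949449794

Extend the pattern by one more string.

φ(44979444979497947949449794) expands symbol-by-symbol to 794 794 9 44 9 794 794 794 9 44 9 794 9 44 9 794 44 9 794 9 794 794 9 44 9 794; joining the 26 pieces gives the next term.

79479494497947947949449794944979444979497947949449794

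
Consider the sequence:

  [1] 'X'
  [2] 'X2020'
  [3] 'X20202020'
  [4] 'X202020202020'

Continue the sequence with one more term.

The strings grow by a fixed suffix 2020 each time.
So the next term is X202020202020·2020.

X2020202020202020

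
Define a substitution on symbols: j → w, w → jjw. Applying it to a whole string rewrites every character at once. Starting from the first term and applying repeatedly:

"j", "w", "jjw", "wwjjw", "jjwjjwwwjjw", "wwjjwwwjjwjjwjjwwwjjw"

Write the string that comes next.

Applying the rule to each of the 21 symbols of wwjjwwwjjwjjwjjwwwjjw gives the pieces jjw jjw w w jjw jjw jjw w w jjw w w jjw w w jjw jjw jjw w w jjw, which concatenate to the answer.

jjwjjwwwjjwjjwjjwwwjjwwwjjwwwjjwjjwjjwwwjjw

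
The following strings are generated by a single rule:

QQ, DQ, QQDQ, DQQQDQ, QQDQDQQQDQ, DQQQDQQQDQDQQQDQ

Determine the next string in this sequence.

Each term (from the third on) is the two preceding terms concatenated in order: term 3 = QQ·DQ = QQDQ.
So term 7 is QQDQDQQQDQ·DQQQDQQQDQDQQQDQ.

QQDQDQQQDQDQQQDQQQDQDQQQDQ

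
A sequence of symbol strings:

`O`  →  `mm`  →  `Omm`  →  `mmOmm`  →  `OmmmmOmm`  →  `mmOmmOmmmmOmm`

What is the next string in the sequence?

From term 3 onward, concatenate the second-to-last term with the last: O·mm = Omm, mm·Omm = mmOmm, …
The next term joins OmmmmOmm and mmOmmOmmmmOmm.

OmmmmOmmmmOmmOmmmmOmm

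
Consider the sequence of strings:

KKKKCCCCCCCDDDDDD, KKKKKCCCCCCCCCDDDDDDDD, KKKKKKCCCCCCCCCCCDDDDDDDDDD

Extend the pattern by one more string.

KKKKKKKCCCCCCCCCCCCCDDDDDDDDDDDD

Term n consists of n+1 K's, followed by 2n+1 C's, followed by 2n D's, where the shown terms are n = 3, 4, 5.
Setting n = 6 gives 7, 13, 12 characters in each block.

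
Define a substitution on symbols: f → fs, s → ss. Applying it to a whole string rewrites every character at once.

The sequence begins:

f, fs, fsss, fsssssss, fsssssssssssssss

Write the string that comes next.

Rewriting the 16 symbols of fsssssssssssssss one by one yields fs ss ss ss ss ss ss ss ss ss ss ss ss ss ss ss; concatenated:

fsssssssssssssssssssssssssssssss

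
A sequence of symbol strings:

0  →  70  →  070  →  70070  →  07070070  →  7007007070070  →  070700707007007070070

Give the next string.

7007007070070070700707007007070070

From term 3 onward, concatenate the second-to-last term with the last: 0·70 = 070, 70·070 = 70070, …
The next term joins 7007007070070 and 070700707007007070070.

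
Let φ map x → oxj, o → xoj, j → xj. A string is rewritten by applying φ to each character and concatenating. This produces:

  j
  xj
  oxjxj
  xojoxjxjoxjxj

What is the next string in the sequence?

Rewriting the 13 symbols of xojoxjxjoxjxj one by one yields oxj xoj xj xoj oxj xj oxj xj xoj oxj xj oxj xj; concatenated:

oxjxojxjxojoxjxjoxjxjxojoxjxjoxjxj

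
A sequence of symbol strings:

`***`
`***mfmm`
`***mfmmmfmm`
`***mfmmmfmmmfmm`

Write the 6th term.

***mfmmmfmmmfmmmfmmmfmm

The strings grow by a fixed suffix mfmm each time.
From ***mfmmmfmmmfmm, 2 further steps: ***mfmmmfmmmfmm → ***mfmmmfmmmfmmmfmm → (answer).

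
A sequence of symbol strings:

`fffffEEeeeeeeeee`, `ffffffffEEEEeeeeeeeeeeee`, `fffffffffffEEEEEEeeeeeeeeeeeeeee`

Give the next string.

Term n consists of 3n-1 f's, followed by 2n-2 E's, followed by 3n+3 e's, where the shown terms are n = 2, 3, 4.
Setting n = 5 gives 14, 8, 18 characters in each block.

ffffffffffffffEEEEEEEEeeeeeeeeeeeeeeeeee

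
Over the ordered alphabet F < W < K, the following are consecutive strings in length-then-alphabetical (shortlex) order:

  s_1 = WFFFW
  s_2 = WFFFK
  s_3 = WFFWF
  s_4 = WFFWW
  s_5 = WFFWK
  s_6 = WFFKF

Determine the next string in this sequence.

The successor of WFFKF increments the rightmost position that isn't already K and resets every position after it to F.

WFFKW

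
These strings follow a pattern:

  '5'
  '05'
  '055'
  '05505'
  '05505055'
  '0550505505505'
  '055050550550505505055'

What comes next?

From term 3 onward, concatenate the last term with the second-to-last: 05·5 = 055, 055·05 = 05505, …
So term 8 is 055050550550505505055·0550505505505.

0550505505505055050550550505505505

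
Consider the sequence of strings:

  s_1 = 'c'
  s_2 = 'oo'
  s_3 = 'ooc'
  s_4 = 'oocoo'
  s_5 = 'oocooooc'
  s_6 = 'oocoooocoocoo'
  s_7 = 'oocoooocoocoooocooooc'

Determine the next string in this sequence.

oocoooocoocoooocoooocoocoooocoocoo

Each term (from the third on) is the previous term followed by the one before it: term 3 = oo·c = ooc.
The next term joins oocoooocoocoooocooooc and oocoooocoocoo.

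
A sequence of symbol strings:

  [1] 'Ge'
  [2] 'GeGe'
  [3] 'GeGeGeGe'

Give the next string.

Every step duplicates the string.
Doubling GeGeGeGe:

GeGeGeGeGeGeGeGe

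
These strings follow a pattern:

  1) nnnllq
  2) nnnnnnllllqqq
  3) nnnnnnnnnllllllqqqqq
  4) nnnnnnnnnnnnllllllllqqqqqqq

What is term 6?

nnnnnnnnnnnnnnnnnnllllllllllllqqqqqqqqqqq

Reading off run lengths: n runs 3, 6, 9, 12; l runs 2, 4, 6, 8; q runs 1, 3, 5, 7 — each is linear in n (n = 1, 2, …).
At n = 6 the blocks have lengths 18, 12, 11.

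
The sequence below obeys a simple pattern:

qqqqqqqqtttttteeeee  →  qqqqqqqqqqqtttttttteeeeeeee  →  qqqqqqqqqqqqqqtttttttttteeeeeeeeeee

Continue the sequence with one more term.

The n-th term is 3n+2 q's then 2n+2 t's then 3n-1 e's, where the shown terms are n = 2, 3, 4.
Setting n = 5 gives 17, 12, 14 characters in each block.

qqqqqqqqqqqqqqqqqtttttttttttteeeeeeeeeeeeee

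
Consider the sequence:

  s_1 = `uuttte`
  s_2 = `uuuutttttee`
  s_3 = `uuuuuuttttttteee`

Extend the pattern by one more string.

uuuuuuuuttttttttteeee

Each string has the form u^{2n} t^{2n+1} e^{n} (n = 1, 2, …).
For the next term, n = 4, so the run lengths are 8, 9, 4.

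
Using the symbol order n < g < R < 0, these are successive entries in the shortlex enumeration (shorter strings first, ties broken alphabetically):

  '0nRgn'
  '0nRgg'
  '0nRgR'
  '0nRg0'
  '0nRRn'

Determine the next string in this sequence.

0nRRg

Treat 0nRRn as a base-4 numeral over the given alphabet and add one, carrying through any trailing 0's.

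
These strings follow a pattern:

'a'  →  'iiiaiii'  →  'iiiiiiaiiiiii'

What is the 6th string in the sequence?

iiiiiiiiiiiiiiiaiiiiiiiiiiiiiii

s(k+1) = iii·s(k)·iii, so each term gains iii as a prefix and iii as a suffix.
From iiiiiiaiiiiii, 3 further steps: iiiiiiaiiiiii → iiiiiiiiiaiiiiiiiii → iiiiiiiiiiiiaiiiiiiiiiiii → (answer).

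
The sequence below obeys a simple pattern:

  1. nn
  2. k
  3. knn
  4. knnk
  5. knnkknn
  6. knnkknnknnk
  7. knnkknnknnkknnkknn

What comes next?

From term 3 onward, concatenate the last term with the second-to-last: k·nn = knn, knn·k = knnk, …
So term 8 is knnkknnknnkknnkknn·knnkknnknnk.

knnkknnknnkknnkknnknnkknnknnk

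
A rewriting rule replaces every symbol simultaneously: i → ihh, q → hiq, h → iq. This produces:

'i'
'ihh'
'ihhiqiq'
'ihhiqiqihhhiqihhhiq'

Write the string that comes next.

Applying the rule to each of the 19 symbols of ihhiqiqihhhiqihhhiq gives the pieces ihh iq iq ihh hiq ihh hiq ihh iq iq iq ihh hiq ihh iq iq iq ihh hiq, which concatenate to the answer.

ihhiqiqihhhiqihhhiqihhiqiqiqihhhiqihhiqiqiqihhhiq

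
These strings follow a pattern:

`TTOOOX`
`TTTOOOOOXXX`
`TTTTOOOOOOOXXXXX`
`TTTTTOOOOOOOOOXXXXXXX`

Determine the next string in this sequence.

The n-th term is n+1 T's then 2n+1 O's then 2n-1 X's (n = 1, 2, …).
For the next term, n = 5, so the run lengths are 6, 11, 9.

TTTTTTOOOOOOOOOOOXXXXXXXXX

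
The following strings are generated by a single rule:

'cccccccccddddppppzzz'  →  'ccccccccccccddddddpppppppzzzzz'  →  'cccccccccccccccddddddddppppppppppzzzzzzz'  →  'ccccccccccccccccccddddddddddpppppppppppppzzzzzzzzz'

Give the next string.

The n-th term is 3n+3 c's then 2n d's then 3n-2 p's then 2n-1 z's, where the shown terms are n = 2, 3, 4, 5.
Setting n = 6 gives 21, 12, 16, 11 characters in each block.

cccccccccccccccccccccddddddddddddppppppppppppppppzzzzzzzzzzz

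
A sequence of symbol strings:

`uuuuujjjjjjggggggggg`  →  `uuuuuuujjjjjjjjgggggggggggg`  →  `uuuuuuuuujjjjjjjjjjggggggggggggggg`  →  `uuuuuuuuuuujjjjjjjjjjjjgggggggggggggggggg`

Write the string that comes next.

Term n consists of 2n-1 u's, followed by 2n j's, followed by 3n g's, where the shown terms are n = 3, 4, 5, 6.
For the next term, n = 7, so the run lengths are 13, 14, 21.

uuuuuuuuuuuuujjjjjjjjjjjjjjggggggggggggggggggggg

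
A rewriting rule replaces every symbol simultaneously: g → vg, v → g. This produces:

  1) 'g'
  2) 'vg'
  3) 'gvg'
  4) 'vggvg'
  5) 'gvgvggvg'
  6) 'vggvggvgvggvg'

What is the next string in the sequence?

φ(vggvggvgvggvg) expands symbol-by-symbol to g vg vg g vg vg g vg g vg vg g vg; joining the 13 pieces gives the next term.

gvgvggvgvggvggvgvggvg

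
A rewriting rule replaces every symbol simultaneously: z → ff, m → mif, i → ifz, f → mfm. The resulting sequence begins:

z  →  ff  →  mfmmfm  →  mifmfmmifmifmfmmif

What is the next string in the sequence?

Rewriting the 18 symbols of mifmfmmifmifmfmmif one by one yields mif ifz mfm mif mfm mif mif ifz mfm mif ifz mfm mif mfm mif mif ifz mfm; concatenated:

mififzmfmmifmfmmifmififzmfmmififzmfmmifmfmmifmififzmfm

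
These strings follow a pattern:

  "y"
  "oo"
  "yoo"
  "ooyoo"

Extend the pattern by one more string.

This is a Fibonacci-style word recurrence s(k) = s(k−2)·s(k−1): e.g. y·oo = yoo.
Continuing: yoo · ooyoo gives term 5.

yooooyoo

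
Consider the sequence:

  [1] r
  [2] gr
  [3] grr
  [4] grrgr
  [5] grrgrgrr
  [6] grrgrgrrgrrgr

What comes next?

grrgrgrrgrrgrgrrgrgrr

From term 3 onward, concatenate the last term with the second-to-last: gr·r = grr, grr·gr = grrgr, …
So term 7 is grrgrgrrgrrgr·grrgrgrr.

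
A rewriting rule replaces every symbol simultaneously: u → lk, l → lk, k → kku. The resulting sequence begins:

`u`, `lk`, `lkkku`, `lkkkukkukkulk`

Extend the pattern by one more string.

Replace each of the 13 characters of lkkkukkukkulk in place — lk kku kku kku lk kku kku lk kku kku lk lk kku — and concatenate.

lkkkukkukkulkkkukkulkkkukkulklkkku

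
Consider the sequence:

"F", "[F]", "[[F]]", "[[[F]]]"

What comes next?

Each term wraps the previous one in [ on the left and ] on the right.
Applying this once more to [[[F]]]:

[[[[F]]]]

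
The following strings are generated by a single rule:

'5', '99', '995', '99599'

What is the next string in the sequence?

99599995

This is a Fibonacci-style word recurrence s(k) = s(k−1)·s(k−2): e.g. 99·5 = 995.
So term 5 is 99599·995.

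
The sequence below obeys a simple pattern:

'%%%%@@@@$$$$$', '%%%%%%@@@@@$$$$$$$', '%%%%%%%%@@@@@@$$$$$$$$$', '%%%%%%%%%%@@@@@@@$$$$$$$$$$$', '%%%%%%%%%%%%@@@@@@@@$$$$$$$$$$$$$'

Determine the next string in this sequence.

%%%%%%%%%%%%%%@@@@@@@@@$$$$$$$$$$$$$$$

Reading off run lengths: % runs 4, 6, 8, 10, 12; @ runs 4, 5, 6, 7, 8; $ runs 5, 7, 9, 11, 13 — each is linear in n, where the shown terms are n = 2, 3, 4, 5, 6.
At n = 7 the blocks have lengths 14, 9, 15.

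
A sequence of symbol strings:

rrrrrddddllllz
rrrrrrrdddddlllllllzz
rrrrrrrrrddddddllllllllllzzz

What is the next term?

Term n consists of 2n+3 r's, followed by n+3 d's, followed by 3n+1 l's, followed by n z's (n = 1, 2, …).
At n = 4 the blocks have lengths 11, 7, 13, 4.

rrrrrrrrrrrdddddddlllllllllllllzzzz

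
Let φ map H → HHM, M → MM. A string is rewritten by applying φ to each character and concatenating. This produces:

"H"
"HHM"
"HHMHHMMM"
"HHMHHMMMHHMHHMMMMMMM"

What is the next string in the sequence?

HHMHHMMMHHMHHMMMMMMMHHMHHMMMHHMHHMMMMMMMMMMMMMMM

φ(HHMHHMMMHHMHHMMMMMMM) expands symbol-by-symbol to HHM HHM MM HHM HHM MM MM MM HHM HHM MM HHM HHM MM MM MM MM MM MM MM; joining the 20 pieces gives the next term.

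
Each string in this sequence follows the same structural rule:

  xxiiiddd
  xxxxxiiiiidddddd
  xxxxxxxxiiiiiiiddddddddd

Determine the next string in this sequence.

xxxxxxxxxxxiiiiiiiiidddddddddddd

Term n consists of 3n-1 x's, followed by 2n+1 i's, followed by 3n d's (n = 1, 2, …).
Setting n = 4 gives 11, 9, 12 characters in each block.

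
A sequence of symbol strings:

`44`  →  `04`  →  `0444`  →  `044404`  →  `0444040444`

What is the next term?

0444040444044404

Each term (from the third on) is the previous term followed by the one before it: term 3 = 04·44 = 0444.
Continuing: 0444040444 · 044404 gives term 6.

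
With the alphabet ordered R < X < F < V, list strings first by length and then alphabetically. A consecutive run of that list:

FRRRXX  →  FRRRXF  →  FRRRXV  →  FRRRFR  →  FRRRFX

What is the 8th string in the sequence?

Stepping forward 3 times from FRRRFX: FRRRFX → FRRRFF → FRRRFV, then the target.

FRRRVR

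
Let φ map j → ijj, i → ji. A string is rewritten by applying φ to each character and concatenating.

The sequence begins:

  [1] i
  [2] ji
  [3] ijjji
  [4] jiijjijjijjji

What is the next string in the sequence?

ijjjijiijjijjjiijjijjjiijjijjijjji

Applying the rule to each of the 13 symbols of jiijjijjijjji gives the pieces ijj ji ji ijj ijj ji ijj ijj ji ijj ijj ijj ji, which concatenate to the answer.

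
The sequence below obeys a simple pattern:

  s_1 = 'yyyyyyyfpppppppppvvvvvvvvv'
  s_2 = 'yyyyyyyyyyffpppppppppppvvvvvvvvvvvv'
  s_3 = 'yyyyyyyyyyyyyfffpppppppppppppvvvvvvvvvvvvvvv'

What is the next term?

The n-th term is 3n-2 y's then n-2 f's then 2n+3 p's then 3n v's, where the shown terms are n = 3, 4, 5.
At n = 6 the blocks have lengths 16, 4, 15, 18.

yyyyyyyyyyyyyyyyffffpppppppppppppppvvvvvvvvvvvvvvvvvv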